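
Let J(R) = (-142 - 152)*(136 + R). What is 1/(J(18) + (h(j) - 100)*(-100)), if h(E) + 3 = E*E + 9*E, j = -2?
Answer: -1/33576 ≈ -2.9783e-5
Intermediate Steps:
h(E) = -3 + E² + 9*E (h(E) = -3 + (E*E + 9*E) = -3 + (E² + 9*E) = -3 + E² + 9*E)
J(R) = -39984 - 294*R (J(R) = -294*(136 + R) = -39984 - 294*R)
1/(J(18) + (h(j) - 100)*(-100)) = 1/((-39984 - 294*18) + ((-3 + (-2)² + 9*(-2)) - 100)*(-100)) = 1/((-39984 - 5292) + ((-3 + 4 - 18) - 100)*(-100)) = 1/(-45276 + (-17 - 100)*(-100)) = 1/(-45276 - 117*(-100)) = 1/(-45276 + 11700) = 1/(-33576) = -1/33576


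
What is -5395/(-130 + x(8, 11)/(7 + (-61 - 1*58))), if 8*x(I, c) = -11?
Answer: 4833920/116469 ≈ 41.504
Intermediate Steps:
x(I, c) = -11/8 (x(I, c) = (⅛)*(-11) = -11/8)
-5395/(-130 + x(8, 11)/(7 + (-61 - 1*58))) = -5395/(-130 - 11/(8*(7 + (-61 - 1*58)))) = -5395/(-130 - 11/(8*(7 + (-61 - 58)))) = -5395/(-130 - 11/(8*(7 - 119))) = -5395/(-130 - 11/8/(-112)) = -5395/(-130 - 11/8*(-1/112)) = -5395/(-130 + 11/896) = -5395/(-116469/896) = -5395*(-896/116469) = 4833920/116469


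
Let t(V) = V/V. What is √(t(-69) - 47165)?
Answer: 2*I*√11791 ≈ 217.17*I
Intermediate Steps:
t(V) = 1
√(t(-69) - 47165) = √(1 - 47165) = √(-47164) = 2*I*√11791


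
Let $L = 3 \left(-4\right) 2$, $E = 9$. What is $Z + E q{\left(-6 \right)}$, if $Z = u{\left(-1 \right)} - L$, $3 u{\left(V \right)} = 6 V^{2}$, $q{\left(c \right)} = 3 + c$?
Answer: $-1$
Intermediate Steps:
$L = -24$ ($L = \left(-12\right) 2 = -24$)
$u{\left(V \right)} = 2 V^{2}$ ($u{\left(V \right)} = \frac{6 V^{2}}{3} = 2 V^{2}$)
$Z = 26$ ($Z = 2 \left(-1\right)^{2} - -24 = 2 \cdot 1 + 24 = 2 + 24 = 26$)
$Z + E q{\left(-6 \right)} = 26 + 9 \left(3 - 6\right) = 26 + 9 \left(-3\right) = 26 - 27 = -1$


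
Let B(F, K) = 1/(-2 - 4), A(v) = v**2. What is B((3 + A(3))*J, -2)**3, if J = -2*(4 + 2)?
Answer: -1/216 ≈ -0.0046296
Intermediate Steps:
J = -12 (J = -2*6 = -12)
B(F, K) = -1/6 (B(F, K) = 1/(-6) = -1/6)
B((3 + A(3))*J, -2)**3 = (-1/6)**3 = -1/216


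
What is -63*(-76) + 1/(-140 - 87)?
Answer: 1086875/227 ≈ 4788.0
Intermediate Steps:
-63*(-76) + 1/(-140 - 87) = 4788 + 1/(-227) = 4788 - 1/227 = 1086875/227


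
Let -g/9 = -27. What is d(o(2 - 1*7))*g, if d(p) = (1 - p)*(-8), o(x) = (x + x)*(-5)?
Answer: 95256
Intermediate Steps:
o(x) = -10*x (o(x) = (2*x)*(-5) = -10*x)
g = 243 (g = -9*(-27) = 243)
d(p) = -8 + 8*p
d(o(2 - 1*7))*g = (-8 + 8*(-10*(2 - 1*7)))*243 = (-8 + 8*(-10*(2 - 7)))*243 = (-8 + 8*(-10*(-5)))*243 = (-8 + 8*50)*243 = (-8 + 400)*243 = 392*243 = 95256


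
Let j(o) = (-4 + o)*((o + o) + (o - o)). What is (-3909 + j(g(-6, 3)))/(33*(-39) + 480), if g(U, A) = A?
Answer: 1305/269 ≈ 4.8513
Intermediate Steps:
j(o) = 2*o*(-4 + o) (j(o) = (-4 + o)*(2*o + 0) = (-4 + o)*(2*o) = 2*o*(-4 + o))
(-3909 + j(g(-6, 3)))/(33*(-39) + 480) = (-3909 + 2*3*(-4 + 3))/(33*(-39) + 480) = (-3909 + 2*3*(-1))/(-1287 + 480) = (-3909 - 6)/(-807) = -3915*(-1/807) = 1305/269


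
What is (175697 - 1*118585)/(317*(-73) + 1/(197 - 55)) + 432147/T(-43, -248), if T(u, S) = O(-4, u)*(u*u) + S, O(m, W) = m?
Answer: -494012074421/8372781508 ≈ -59.002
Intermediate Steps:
T(u, S) = S - 4*u² (T(u, S) = -4*u*u + S = -4*u² + S = S - 4*u²)
(175697 - 1*118585)/(317*(-73) + 1/(197 - 55)) + 432147/T(-43, -248) = (175697 - 1*118585)/(317*(-73) + 1/(197 - 55)) + 432147/(-248 - 4*(-43)²) = (175697 - 118585)/(-23141 + 1/142) + 432147/(-248 - 4*1849) = 57112/(-23141 + 1/142) + 432147/(-248 - 7396) = 57112/(-3286021/142) + 432147/(-7644) = 57112*(-142/3286021) + 432147*(-1/7644) = -8109904/3286021 - 144049/2548 = -494012074421/8372781508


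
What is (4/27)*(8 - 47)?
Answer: -52/9 ≈ -5.7778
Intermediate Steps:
(4/27)*(8 - 47) = (4*(1/27))*(-39) = (4/27)*(-39) = -52/9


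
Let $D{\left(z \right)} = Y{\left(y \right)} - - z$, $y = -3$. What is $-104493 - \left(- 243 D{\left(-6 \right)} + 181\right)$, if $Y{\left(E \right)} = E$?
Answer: $-106861$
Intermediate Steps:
$D{\left(z \right)} = -3 + z$ ($D{\left(z \right)} = -3 - - z = -3 + z$)
$-104493 - \left(- 243 D{\left(-6 \right)} + 181\right) = -104493 - \left(- 243 \left(-3 - 6\right) + 181\right) = -104493 - \left(\left(-243\right) \left(-9\right) + 181\right) = -104493 - \left(2187 + 181\right) = -104493 - 2368 = -106861$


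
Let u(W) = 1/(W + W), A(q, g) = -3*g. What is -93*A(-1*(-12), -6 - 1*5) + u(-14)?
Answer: -85933/28 ≈ -3069.0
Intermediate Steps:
u(W) = 1/(2*W)
-93*A(-1*(-12), -6 - 1*5) + u(-14) = -(-279)*(-6 - 1*5) + (½)/(-14) = -(-279)*(-6 - 5) + (½)*(-1/14) = -(-279)*(-11) - 1/28 = -93*33 - 1/28 = -3069 - 1/28 = -85933/28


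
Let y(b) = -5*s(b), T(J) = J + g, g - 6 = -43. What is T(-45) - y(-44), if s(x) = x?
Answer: -302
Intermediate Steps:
g = -37 (g = 6 - 43 = -37)
T(J) = -37 + J (T(J) = J - 37 = -37 + J)
y(b) = -5*b
T(-45) - y(-44) = (-37 - 45) - (-5)*(-44) = -82 - 1*220 = -82 - 220 = -302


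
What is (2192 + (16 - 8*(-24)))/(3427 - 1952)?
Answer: 96/59 ≈ 1.6271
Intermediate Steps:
(2192 + (16 - 8*(-24)))/(3427 - 1952) = (2192 + (16 + 192))/1475 = (2192 + 208)*(1/1475) = 2400*(1/1475) = 96/59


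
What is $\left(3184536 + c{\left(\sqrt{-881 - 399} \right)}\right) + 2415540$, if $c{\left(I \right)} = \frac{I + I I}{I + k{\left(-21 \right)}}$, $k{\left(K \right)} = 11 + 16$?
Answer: $\frac{4 \left(- 37800193 i + 22400308 \sqrt{5}\right)}{- 27 i + 16 \sqrt{5}} \approx 5.6001 \cdot 10^{6} + 23.276 i$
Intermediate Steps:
$k{\left(K \right)} = 27$
$c{\left(I \right)} = \frac{I + I^{2}}{27 + I}$ ($c{\left(I \right)} = \frac{I + I I}{I + 27} = \frac{I + I^{2}}{27 + I}$)
$\left(3184536 + c{\left(\sqrt{-881 - 399} \right)}\right) + 2415540 = \left(3184536 + \frac{\sqrt{-881 - 399} \left(1 + \sqrt{-881 - 399}\right)}{27 + \sqrt{-881 - 399}}\right) + 2415540 = \left(3184536 + \frac{\sqrt{-1280} \left(1 + \sqrt{-1280}\right)}{27 + \sqrt{-1280}}\right) + 2415540 = \left(3184536 + \frac{16 i \sqrt{5} \left(1 + 16 i \sqrt{5}\right)}{27 + 16 i \sqrt{5}}\right) + 2415540 = 5600076 + \frac{16 i \sqrt{5} \left(1 + 16 i \sqrt{5}\right)}{27 + 16 i \sqrt{5}}$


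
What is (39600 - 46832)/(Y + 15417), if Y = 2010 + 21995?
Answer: -3616/19711 ≈ -0.18345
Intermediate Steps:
Y = 24005
(39600 - 46832)/(Y + 15417) = (39600 - 46832)/(24005 + 15417) = -7232/39422 = -7232*1/39422 = -3616/19711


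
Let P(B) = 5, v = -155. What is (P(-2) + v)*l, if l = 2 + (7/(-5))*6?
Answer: 960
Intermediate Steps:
l = -32/5 (l = 2 + (7*(-⅕))*6 = 2 - 7/5*6 = 2 - 42/5 = -32/5 ≈ -6.4000)
(P(-2) + v)*l = (5 - 155)*(-32/5) = -150*(-32/5) = 960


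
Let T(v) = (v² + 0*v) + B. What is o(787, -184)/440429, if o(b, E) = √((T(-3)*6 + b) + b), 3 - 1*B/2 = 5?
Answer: 2*√401/440429 ≈ 9.0934e-5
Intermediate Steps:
B = -4 (B = 6 - 2*5 = 6 - 10 = -4)
T(v) = -4 + v² (T(v) = (v² + 0*v) - 4 = (v² + 0) - 4 = v² - 4 = -4 + v²)
o(b, E) = √(30 + 2*b) (o(b, E) = √(((-4 + (-3)²)*6 + b) + b) = √(((-4 + 9)*6 + b) + b) = √((5*6 + b) + b) = √((30 + b) + b) = √(30 + 2*b))
o(787, -184)/440429 = √(30 + 2*787)/440429 = √(30 + 1574)*(1/440429) = √1604*(1/440429) = (2*√401)*(1/440429) = 2*√401/440429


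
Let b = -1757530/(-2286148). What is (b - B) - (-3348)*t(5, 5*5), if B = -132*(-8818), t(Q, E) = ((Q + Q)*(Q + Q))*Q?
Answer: 582996052541/1143074 ≈ 5.1003e+5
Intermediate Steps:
t(Q, E) = 4*Q**3 (t(Q, E) = ((2*Q)*(2*Q))*Q = (4*Q**2)*Q = 4*Q**3)
b = 878765/1143074 (b = -1757530*(-1/2286148) = 878765/1143074 ≈ 0.76877)
B = 1163976
(b - B) - (-3348)*t(5, 5*5) = (878765/1143074 - 1*1163976) - (-3348)*4*5**3 = (878765/1143074 - 1163976) - (-3348)*4*125 = -1330509823459/1143074 - (-3348)*500 = -1330509823459/1143074 - 1*(-1674000) = -1330509823459/1143074 + 1674000 = 582996052541/1143074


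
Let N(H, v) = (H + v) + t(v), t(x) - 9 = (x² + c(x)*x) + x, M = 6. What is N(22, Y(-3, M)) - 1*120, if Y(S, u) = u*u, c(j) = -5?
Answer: 1099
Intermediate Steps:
t(x) = 9 + x² - 4*x (t(x) = 9 + ((x² - 5*x) + x) = 9 + (x² - 4*x) = 9 + x² - 4*x)
Y(S, u) = u²
N(H, v) = 9 + H + v² - 3*v (N(H, v) = (H + v) + (9 + v² - 4*v) = 9 + H + v² - 3*v)
N(22, Y(-3, M)) - 1*120 = (9 + 22 + (6²)² - 3*6²) - 1*120 = (9 + 22 + 36² - 3*36) - 120 = (9 + 22 + 1296 - 108) - 120 = 1219 - 120 = 1099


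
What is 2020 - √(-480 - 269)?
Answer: 2020 - I*√749 ≈ 2020.0 - 27.368*I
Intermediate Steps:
2020 - √(-480 - 269) = 2020 - √(-749) = 2020 - I*√749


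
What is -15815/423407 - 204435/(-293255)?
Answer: 16384276444/24833243957 ≈ 0.65977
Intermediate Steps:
-15815/423407 - 204435/(-293255) = -15815*1/423407 - 204435*(-1/293255) = -15815/423407 + 40887/58651 = 16384276444/24833243957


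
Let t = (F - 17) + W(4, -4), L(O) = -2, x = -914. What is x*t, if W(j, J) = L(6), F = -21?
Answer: 36560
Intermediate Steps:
W(j, J) = -2
t = -40 (t = (-21 - 17) - 2 = -38 - 2 = -40)
x*t = -914*(-40) = 36560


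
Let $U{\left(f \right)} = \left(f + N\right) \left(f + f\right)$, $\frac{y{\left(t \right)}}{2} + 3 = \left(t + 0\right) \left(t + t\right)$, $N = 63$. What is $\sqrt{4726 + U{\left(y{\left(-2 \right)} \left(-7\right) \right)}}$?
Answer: $3 \sqrt{634} \approx 75.538$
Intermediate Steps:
$y{\left(t \right)} = -6 + 4 t^{2}$ ($y{\left(t \right)} = -6 + 2 \left(t + 0\right) \left(t + t\right) = -6 + 2 t 2 t = -6 + 2 \cdot 2 t^{2} = -6 + 4 t^{2}$)
$U{\left(f \right)} = 2 f \left(63 + f\right)$ ($U{\left(f \right)} = \left(f + 63\right) \left(f + f\right) = \left(63 + f\right) 2 f = 2 f \left(63 + f\right)$)
$\sqrt{4726 + U{\left(y{\left(-2 \right)} \left(-7\right) \right)}} = \sqrt{4726 + 2 \left(-6 + 4 \left(-2\right)^{2}\right) \left(-7\right) \left(63 + \left(-6 + 4 \left(-2\right)^{2}\right) \left(-7\right)\right)} = \sqrt{4726 + 2 \left(-6 + 4 \cdot 4\right) \left(-7\right) \left(63 + \left(-6 + 4 \cdot 4\right) \left(-7\right)\right)} = \sqrt{4726 + 2 \left(-6 + 16\right) \left(-7\right) \left(63 + \left(-6 + 16\right) \left(-7\right)\right)} = \sqrt{4726 + 2 \cdot 10 \left(-7\right) \left(63 + 10 \left(-7\right)\right)} = \sqrt{4726 + 2 \left(-70\right) \left(63 - 70\right)} = \sqrt{4726 + 2 \left(-70\right) \left(-7\right)} = \sqrt{4726 + 980} = \sqrt{5706} = 3 \sqrt{634}$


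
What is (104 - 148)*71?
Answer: -3124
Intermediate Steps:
(104 - 148)*71 = -44*71 = -3124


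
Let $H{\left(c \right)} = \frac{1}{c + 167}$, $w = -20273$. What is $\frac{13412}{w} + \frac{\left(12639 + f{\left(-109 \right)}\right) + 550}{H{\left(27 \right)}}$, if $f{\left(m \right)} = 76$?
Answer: $\frac{52170727518}{20273} \approx 2.5734 \cdot 10^{6}$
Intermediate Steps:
$H{\left(c \right)} = \frac{1}{167 + c}$
$\frac{13412}{w} + \frac{\left(12639 + f{\left(-109 \right)}\right) + 550}{H{\left(27 \right)}} = \frac{13412}{-20273} + \frac{\left(12639 + 76\right) + 550}{\frac{1}{167 + 27}} = 13412 \left(- \frac{1}{20273}\right) + \frac{12715 + 550}{\frac{1}{194}} = - \frac{13412}{20273} + 13265 \frac{1}{\frac{1}{194}} = - \frac{13412}{20273} + 13265 \cdot 194 = - \frac{13412}{20273} + 2573410 = \frac{52170727518}{20273}$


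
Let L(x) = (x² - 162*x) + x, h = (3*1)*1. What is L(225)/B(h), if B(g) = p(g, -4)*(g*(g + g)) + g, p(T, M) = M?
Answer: -4800/23 ≈ -208.70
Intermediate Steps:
h = 3 (h = 3*1 = 3)
L(x) = x² - 161*x
B(g) = g - 8*g² (B(g) = -4*g*(g + g) + g = -4*g*2*g + g = -8*g² + g = g - 8*g²)
L(225)/B(h) = (225*(-161 + 225))/((3*(1 - 8*3))) = (225*64)/((3*(1 - 24))) = 14400/((3*(-23))) = 14400/(-69) = 14400*(-1/69) = -4800/23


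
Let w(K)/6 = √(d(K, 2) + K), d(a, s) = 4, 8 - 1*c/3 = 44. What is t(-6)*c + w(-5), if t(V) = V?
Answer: 648 + 6*I ≈ 648.0 + 6.0*I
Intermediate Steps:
c = -108 (c = 24 - 3*44 = 24 - 132 = -108)
w(K) = 6*√(4 + K)
t(-6)*c + w(-5) = -6*(-108) + 6*√(4 - 5) = 648 + 6*√(-1) = 648 + 6*I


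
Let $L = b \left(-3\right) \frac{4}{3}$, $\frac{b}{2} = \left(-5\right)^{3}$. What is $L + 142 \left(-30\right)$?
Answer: $-3260$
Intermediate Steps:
$b = -250$ ($b = 2 \left(-5\right)^{3} = 2 \left(-125\right) = -250$)
$L = 1000$ ($L = \left(-250\right) \left(-3\right) \frac{4}{3} = 750 \cdot 4 \cdot \frac{1}{3} = 750 \cdot \frac{4}{3} = 1000$)
$L + 142 \left(-30\right) = 1000 + 142 \left(-30\right) = 1000 - 4260 = -3260$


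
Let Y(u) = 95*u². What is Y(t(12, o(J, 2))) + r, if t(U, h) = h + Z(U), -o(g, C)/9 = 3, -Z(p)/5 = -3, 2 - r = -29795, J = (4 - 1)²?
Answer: 43477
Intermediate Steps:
J = 9 (J = 3² = 9)
r = 29797 (r = 2 - 1*(-29795) = 2 + 29795 = 29797)
Z(p) = 15 (Z(p) = -5*(-3) = 15)
o(g, C) = -27 (o(g, C) = -9*3 = -27)
t(U, h) = 15 + h (t(U, h) = h + 15 = 15 + h)
Y(t(12, o(J, 2))) + r = 95*(15 - 27)² + 29797 = 95*(-12)² + 29797 = 95*144 + 29797 = 13680 + 29797 = 43477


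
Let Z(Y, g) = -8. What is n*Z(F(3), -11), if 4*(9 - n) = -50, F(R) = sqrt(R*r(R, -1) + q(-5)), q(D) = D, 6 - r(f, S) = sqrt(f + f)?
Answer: -172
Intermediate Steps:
r(f, S) = 6 - sqrt(2)*sqrt(f) (r(f, S) = 6 - sqrt(f + f) = 6 - sqrt(2*f) = 6 - sqrt(2)*sqrt(f))
F(R) = sqrt(-5 + R*(6 - sqrt(2)*sqrt(R))) (F(R) = sqrt(R*(6 - sqrt(2)*sqrt(R)) - 5) = sqrt(-5 + R*(6 - sqrt(2)*sqrt(R))))
n = 43/2 (n = 9 - 1/4*(-50) = 9 + 25/2 = 43/2 ≈ 21.500)
n*Z(F(3), -11) = (43/2)*(-8) = -172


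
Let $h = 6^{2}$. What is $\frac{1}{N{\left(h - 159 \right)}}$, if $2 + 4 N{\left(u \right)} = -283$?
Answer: $- \frac{4}{285} \approx -0.014035$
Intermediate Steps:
$h = 36$
$N{\left(u \right)} = - \frac{285}{4}$ ($N{\left(u \right)} = - \frac{1}{2} + \frac{1}{4} \left(-283\right) = - \frac{1}{2} - \frac{283}{4} = - \frac{285}{4}$)
$\frac{1}{N{\left(h - 159 \right)}} = \frac{1}{- \frac{285}{4}} = - \frac{4}{285}$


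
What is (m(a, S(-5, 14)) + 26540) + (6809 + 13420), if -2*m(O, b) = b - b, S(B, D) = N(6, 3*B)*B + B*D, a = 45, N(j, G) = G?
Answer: 46769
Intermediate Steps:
S(B, D) = 3*B² + B*D (S(B, D) = (3*B)*B + B*D = 3*B² + B*D)
m(O, b) = 0 (m(O, b) = -(b - b)/2 = -½*0 = 0)
(m(a, S(-5, 14)) + 26540) + (6809 + 13420) = (0 + 26540) + (6809 + 13420) = 26540 + 20229 = 46769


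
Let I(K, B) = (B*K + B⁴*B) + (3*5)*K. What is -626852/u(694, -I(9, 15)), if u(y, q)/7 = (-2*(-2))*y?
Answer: -156713/4858 ≈ -32.259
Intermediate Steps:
I(K, B) = B⁵ + 15*K + B*K (I(K, B) = (B*K + B⁵) + 15*K = (B⁵ + B*K) + 15*K = B⁵ + 15*K + B*K)
u(y, q) = 28*y (u(y, q) = 7*((-2*(-2))*y) = 7*(4*y) = 28*y)
-626852/u(694, -I(9, 15)) = -626852/(28*694) = -626852/19432 = -626852*1/19432 = -156713/4858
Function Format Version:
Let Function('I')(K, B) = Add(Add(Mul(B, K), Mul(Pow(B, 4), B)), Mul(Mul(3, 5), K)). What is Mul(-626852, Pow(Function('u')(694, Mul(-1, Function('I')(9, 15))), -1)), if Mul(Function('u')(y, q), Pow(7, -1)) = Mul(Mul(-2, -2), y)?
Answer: Rational(-156713, 4858) ≈ -32.259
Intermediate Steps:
Function('I')(K, B) = Add(Pow(B, 5), Mul(15, K), Mul(B, K)) (Function('I')(K, B) = Add(Add(Mul(B, K), Pow(B, 5)), Mul(15, K)) = Add(Add(Pow(B, 5), Mul(B, K)), Mul(15, K)) = Add(Pow(B, 5), Mul(15, K), Mul(B, K)))
Function('u')(y, q) = Mul(28, y) (Function('u')(y, q) = Mul(7, Mul(Mul(-2, -2), y)) = Mul(7, Mul(4, y)) = Mul(28, y))
Mul(-626852, Pow(Function('u')(694, Mul(-1, Function('I')(9, 15))), -1)) = Mul(-626852, Pow(Mul(28, 694), -1)) = Mul(-626852, Pow(19432, -1)) = Mul(-626852, Rational(1, 19432)) = Rational(-156713, 4858)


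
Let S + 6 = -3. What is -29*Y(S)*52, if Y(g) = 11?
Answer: -16588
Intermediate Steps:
S = -9 (S = -6 - 3 = -9)
-29*Y(S)*52 = -29*11*52 = -319*52 = -16588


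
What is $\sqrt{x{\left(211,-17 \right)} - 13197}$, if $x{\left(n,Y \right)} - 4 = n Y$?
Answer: $2 i \sqrt{4195} \approx 129.54 i$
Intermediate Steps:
$x{\left(n,Y \right)} = 4 + Y n$ ($x{\left(n,Y \right)} = 4 + n Y = 4 + Y n$)
$\sqrt{x{\left(211,-17 \right)} - 13197} = \sqrt{\left(4 - 3587\right) - 13197} = \sqrt{-3583 - 13197} = \sqrt{-16780} = 2 i \sqrt{4195}$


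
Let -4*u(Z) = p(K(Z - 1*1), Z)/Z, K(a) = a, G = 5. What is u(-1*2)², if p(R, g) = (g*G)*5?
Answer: 625/16 ≈ 39.063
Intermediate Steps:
p(R, g) = 25*g (p(R, g) = (g*5)*5 = (5*g)*5 = 25*g)
u(Z) = -25/4 (u(Z) = -25*Z/(4*Z) = -¼*25 = -25/4)
u(-1*2)² = (-25/4)² = 625/16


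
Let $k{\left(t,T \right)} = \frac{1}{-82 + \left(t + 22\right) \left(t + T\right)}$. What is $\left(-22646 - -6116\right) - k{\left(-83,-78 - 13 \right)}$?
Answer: $- \frac{174093961}{10532} \approx -16530.0$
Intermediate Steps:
$k{\left(t,T \right)} = \frac{1}{-82 + \left(22 + t\right) \left(T + t\right)}$
$\left(-22646 - -6116\right) - k{\left(-83,-78 - 13 \right)} = \left(-22646 - -6116\right) - \frac{1}{-82 + \left(-83\right)^{2} + 22 \left(-78 - 13\right) + 22 \left(-83\right) + \left(-78 - 13\right) \left(-83\right)} = \left(-22646 + 6116\right) - \frac{1}{-82 + 6889 + 22 \left(-91\right) - 1826 - -7553} = -16530 - \frac{1}{-82 + 6889 - 2002 - 1826 + 7553} = -16530 - \frac{1}{10532} = - \frac{174093961}{10532}$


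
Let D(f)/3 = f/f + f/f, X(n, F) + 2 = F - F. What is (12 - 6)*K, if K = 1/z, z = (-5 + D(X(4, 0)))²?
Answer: 6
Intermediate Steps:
X(n, F) = -2 (X(n, F) = -2 + (F - F) = -2 + 0 = -2)
D(f) = 6 (D(f) = 3*(f/f + f/f) = 3*(1 + 1) = 3*2 = 6)
z = 1 (z = (-5 + 6)² = 1² = 1)
K = 1 (K = 1/1 = 1)
(12 - 6)*K = (12 - 6)*1 = 6*1 = 6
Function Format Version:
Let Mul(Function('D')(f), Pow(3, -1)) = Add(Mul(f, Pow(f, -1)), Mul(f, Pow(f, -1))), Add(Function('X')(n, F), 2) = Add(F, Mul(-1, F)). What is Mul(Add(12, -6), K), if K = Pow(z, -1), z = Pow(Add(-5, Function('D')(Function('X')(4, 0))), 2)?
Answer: 6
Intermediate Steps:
Function('X')(n, F) = -2 (Function('X')(n, F) = Add(-2, Add(F, Mul(-1, F))) = Add(-2, 0) = -2)
Function('D')(f) = 6 (Function('D')(f) = Mul(3, Add(Mul(f, Pow(f, -1)), Mul(f, Pow(f, -1)))) = Mul(3, Add(1, 1)) = Mul(3, 2) = 6)
z = 1 (z = Pow(Add(-5, 6), 2) = Pow(1, 2) = 1)
K = 1 (K = Pow(1, -1) = 1)
Mul(Add(12, -6), K) = Mul(Add(12, -6), 1) = Mul(6, 1) = 6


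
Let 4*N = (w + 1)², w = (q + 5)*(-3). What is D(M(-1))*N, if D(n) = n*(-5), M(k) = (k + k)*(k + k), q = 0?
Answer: -980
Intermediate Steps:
w = -15 (w = (0 + 5)*(-3) = 5*(-3) = -15)
M(k) = 4*k² (M(k) = (2*k)*(2*k) = 4*k²)
D(n) = -5*n
N = 49 (N = (-15 + 1)²/4 = (¼)*(-14)² = (¼)*196 = 49)
D(M(-1))*N = -20*(-1)²*49 = -20*49 = -980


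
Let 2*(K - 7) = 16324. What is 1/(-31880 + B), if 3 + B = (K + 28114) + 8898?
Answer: 1/13298 ≈ 7.5199e-5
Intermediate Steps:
K = 8169 (K = 7 + (½)*16324 = 7 + 8162 = 8169)
B = 45178 (B = -3 + ((8169 + 28114) + 8898) = -3 + (36283 + 8898) = -3 + 45181 = 45178)
1/(-31880 + B) = 1/(-31880 + 45178) = 1/13298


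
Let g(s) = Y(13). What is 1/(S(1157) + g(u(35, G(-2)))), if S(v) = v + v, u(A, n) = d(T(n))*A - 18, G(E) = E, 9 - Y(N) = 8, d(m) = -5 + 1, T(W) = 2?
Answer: 1/2315 ≈ 0.00043197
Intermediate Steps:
d(m) = -4
Y(N) = 1 (Y(N) = 9 - 1*8 = 9 - 8 = 1)
u(A, n) = -18 - 4*A (u(A, n) = -4*A - 18 = -18 - 4*A)
g(s) = 1
S(v) = 2*v
1/(S(1157) + g(u(35, G(-2)))) = 1/(2*1157 + 1) = 1/(2314 + 1) = 1/2315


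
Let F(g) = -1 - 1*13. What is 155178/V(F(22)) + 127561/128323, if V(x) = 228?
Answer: 3323665067/4876274 ≈ 681.60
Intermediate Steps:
F(g) = -14 (F(g) = -1 - 13 = -14)
155178/V(F(22)) + 127561/128323 = 155178/228 + 127561/128323 = 155178*(1/228) + 127561*(1/128323) = 25863/38 + 127561/128323 = 3323665067/4876274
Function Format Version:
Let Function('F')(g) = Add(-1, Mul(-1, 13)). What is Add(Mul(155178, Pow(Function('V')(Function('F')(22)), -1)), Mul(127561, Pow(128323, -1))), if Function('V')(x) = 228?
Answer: Rational(3323665067, 4876274) ≈ 681.60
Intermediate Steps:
Function('F')(g) = -14 (Function('F')(g) = Add(-1, -13) = -14)
Add(Mul(155178, Pow(Function('V')(Function('F')(22)), -1)), Mul(127561, Pow(128323, -1))) = Add(Mul(155178, Pow(228, -1)), Mul(127561, Pow(128323, -1))) = Add(Mul(155178, Rational(1, 228)), Mul(127561, Rational(1, 128323))) = Add(Rational(25863, 38), Rational(127561, 128323)) = Rational(3323665067, 4876274)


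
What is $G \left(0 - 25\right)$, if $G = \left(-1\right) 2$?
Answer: $50$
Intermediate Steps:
$G = -2$
$G \left(0 - 25\right) = - 2 \left(0 - 25\right) = \left(-2\right) \left(-25\right) = 50$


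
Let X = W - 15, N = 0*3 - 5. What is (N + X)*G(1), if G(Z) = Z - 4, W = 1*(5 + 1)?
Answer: 42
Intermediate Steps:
N = -5 (N = 0 - 5 = -5)
W = 6 (W = 1*6 = 6)
G(Z) = -4 + Z
X = -9 (X = 6 - 15 = -9)
(N + X)*G(1) = (-5 - 9)*(-4 + 1) = -14*(-3) = 42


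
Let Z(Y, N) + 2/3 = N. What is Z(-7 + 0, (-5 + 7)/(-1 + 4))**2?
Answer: 0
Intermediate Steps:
Z(Y, N) = -2/3 + N
Z(-7 + 0, (-5 + 7)/(-1 + 4))**2 = (-2/3 + (-5 + 7)/(-1 + 4))**2 = (-2/3 + 2/3)**2 = 0**2 = 0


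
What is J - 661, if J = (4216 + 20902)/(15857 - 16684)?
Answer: -571765/827 ≈ -691.37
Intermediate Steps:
J = -25118/827 (J = 25118/(-827) = 25118*(-1/827) = -25118/827 ≈ -30.372)
J - 661 = -25118/827 - 661 = -571765/827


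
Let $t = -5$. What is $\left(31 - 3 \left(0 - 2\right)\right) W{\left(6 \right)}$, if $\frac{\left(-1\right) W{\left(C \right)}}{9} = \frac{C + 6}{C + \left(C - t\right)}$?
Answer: $- \frac{3996}{17} \approx -235.06$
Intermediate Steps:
$W{\left(C \right)} = - \frac{9 \left(6 + C\right)}{5 + 2 C}$ ($W{\left(C \right)} = - 9 \frac{C + 6}{C + \left(C - -5\right)} = - 9 \frac{6 + C}{C + \left(C + 5\right)} = - 9 \frac{6 + C}{C + \left(5 + C\right)} = - 9 \frac{6 + C}{5 + 2 C} = - \frac{9 \left(6 + C\right)}{5 + 2 C}$)
$\left(31 - 3 \left(0 - 2\right)\right) W{\left(6 \right)} = \left(31 - 3 \left(0 - 2\right)\right) \frac{9 \left(-6 - 6\right)}{5 + 2 \cdot 6} = \left(31 - -6\right) \frac{9 \left(-6 - 6\right)}{5 + 12} = \left(31 + 6\right) 9 \cdot \frac{1}{17} \left(-12\right) = 37 \cdot 9 \cdot \frac{1}{17} \left(-12\right) = 37 \left(- \frac{108}{17}\right) = - \frac{3996}{17}$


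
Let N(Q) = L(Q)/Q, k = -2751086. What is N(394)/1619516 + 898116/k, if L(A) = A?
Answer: -727255240385/2227713897188 ≈ -0.32646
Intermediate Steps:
N(Q) = 1 (N(Q) = Q/Q = 1)
N(394)/1619516 + 898116/k = 1/1619516 + 898116/(-2751086) = 1*(1/1619516) + 898116*(-1/2751086) = 1/1619516 - 449058/1375543 = -727255240385/2227713897188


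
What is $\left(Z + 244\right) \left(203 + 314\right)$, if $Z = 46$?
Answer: $149930$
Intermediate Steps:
$\left(Z + 244\right) \left(203 + 314\right) = \left(46 + 244\right) \left(203 + 314\right) = 290 \cdot 517 = 149930$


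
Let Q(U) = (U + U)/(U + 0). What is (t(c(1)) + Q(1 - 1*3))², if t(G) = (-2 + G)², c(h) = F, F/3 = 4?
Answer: 10404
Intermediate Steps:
F = 12 (F = 3*4 = 12)
c(h) = 12
Q(U) = 2 (Q(U) = (2*U)/U = 2)
(t(c(1)) + Q(1 - 1*3))² = ((-2 + 12)² + 2)² = (10² + 2)² = (100 + 2)² = 102² = 10404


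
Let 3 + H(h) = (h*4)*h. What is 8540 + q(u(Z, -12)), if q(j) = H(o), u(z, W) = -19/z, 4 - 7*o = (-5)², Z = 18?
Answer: 8573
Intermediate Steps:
o = -3 (o = 4/7 - ⅐*(-5)² = 4/7 - ⅐*25 = 4/7 - 25/7 = -3)
H(h) = -3 + 4*h² (H(h) = -3 + (h*4)*h = -3 + (4*h)*h = -3 + 4*h²)
q(j) = 33 (q(j) = -3 + 4*(-3)² = -3 + 4*9 = -3 + 36 = 33)
8540 + q(u(Z, -12)) = 8540 + 33 = 8573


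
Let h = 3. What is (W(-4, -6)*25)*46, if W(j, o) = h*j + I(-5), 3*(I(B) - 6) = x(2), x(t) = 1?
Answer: -19550/3 ≈ -6516.7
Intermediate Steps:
I(B) = 19/3 (I(B) = 6 + (⅓)*1 = 6 + ⅓ = 19/3)
W(j, o) = 19/3 + 3*j (W(j, o) = 3*j + 19/3 = 19/3 + 3*j)
(W(-4, -6)*25)*46 = ((19/3 + 3*(-4))*25)*46 = ((19/3 - 12)*25)*46 = -17/3*25*46 = -425/3*46 = -19550/3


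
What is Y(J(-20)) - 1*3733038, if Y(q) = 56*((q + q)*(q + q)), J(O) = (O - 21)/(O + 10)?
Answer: -93231814/25 ≈ -3.7293e+6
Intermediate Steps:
J(O) = (-21 + O)/(10 + O)
Y(q) = 224*q² (Y(q) = 56*((2*q)*(2*q)) = 56*(4*q²) = 224*q²)
Y(J(-20)) - 1*3733038 = 224*((-21 - 20)/(10 - 20))² - 1*3733038 = 224*(-41/(-10))² - 3733038 = 224*(-⅒*(-41))² - 3733038 = 224*(41/10)² - 3733038 = 224*(1681/100) - 3733038 = 94136/25 - 3733038 = -93231814/25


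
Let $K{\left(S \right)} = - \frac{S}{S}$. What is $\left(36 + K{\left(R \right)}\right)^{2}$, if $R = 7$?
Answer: $1225$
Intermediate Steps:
$K{\left(S \right)} = -1$ ($K{\left(S \right)} = \left(-1\right) 1 = -1$)
$\left(36 + K{\left(R \right)}\right)^{2} = \left(36 - 1\right)^{2} = 35^{2} = 1225$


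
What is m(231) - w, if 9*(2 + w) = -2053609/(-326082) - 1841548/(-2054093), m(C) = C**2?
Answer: 321679340276171569/6028224782634 ≈ 53362.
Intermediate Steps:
w = -7237650038695/6028224782634 (w = -2 + (-2053609/(-326082) - 1841548/(-2054093))/9 = -2 + (-2053609*(-1/326082) - 1841548*(-1/2054093))/9 = -2 + (2053609/326082 + 1841548/2054093)/9 = -2 + (1/9)*(4818799526573/669802753626) = -2 + 4818799526573/6028224782634 = -7237650038695/6028224782634 ≈ -1.2006)
m(231) - w = 231**2 - 1*(-7237650038695/6028224782634) = 53361 + 7237650038695/6028224782634 = 321679340276171569/6028224782634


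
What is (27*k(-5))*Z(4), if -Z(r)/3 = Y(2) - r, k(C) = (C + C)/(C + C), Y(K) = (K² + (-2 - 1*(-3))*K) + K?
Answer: -324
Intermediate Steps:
Y(K) = K² + 2*K (Y(K) = (K² + (-2 + 3)*K) + K = (K² + 1*K) + K = (K² + K) + K = (K + K²) + K = K² + 2*K)
k(C) = 1 (k(C) = (2*C)/((2*C)) = (2*C)*(1/(2*C)) = 1)
Z(r) = -24 + 3*r (Z(r) = -3*(2*(2 + 2) - r) = -3*(2*4 - r) = -3*(8 - r) = -24 + 3*r)
(27*k(-5))*Z(4) = (27*1)*(-24 + 3*4) = 27*(-24 + 12) = 27*(-12) = -324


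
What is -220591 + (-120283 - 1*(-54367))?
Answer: -286507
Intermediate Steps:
-220591 + (-120283 - 1*(-54367)) = -220591 + (-120283 + 54367) = -220591 - 65916 = -286507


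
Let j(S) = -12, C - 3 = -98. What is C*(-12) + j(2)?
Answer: 1128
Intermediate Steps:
C = -95 (C = 3 - 98 = -95)
C*(-12) + j(2) = -95*(-12) - 12 = 1140 - 12 = 1128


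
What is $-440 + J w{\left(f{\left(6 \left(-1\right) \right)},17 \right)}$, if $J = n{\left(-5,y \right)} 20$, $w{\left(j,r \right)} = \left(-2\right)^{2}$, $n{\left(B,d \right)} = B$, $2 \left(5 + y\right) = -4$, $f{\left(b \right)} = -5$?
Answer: $-840$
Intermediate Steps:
$y = -7$ ($y = -5 + \frac{1}{2} \left(-4\right) = -5 - 2 = -7$)
$w{\left(j,r \right)} = 4$
$J = -100$ ($J = \left(-5\right) 20 = -100$)
$-440 + J w{\left(f{\left(6 \left(-1\right) \right)},17 \right)} = -440 - 400 = -840$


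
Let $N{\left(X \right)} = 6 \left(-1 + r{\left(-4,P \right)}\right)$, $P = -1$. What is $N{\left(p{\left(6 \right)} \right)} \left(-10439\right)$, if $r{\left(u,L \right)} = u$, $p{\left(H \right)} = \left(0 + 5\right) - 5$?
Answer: $313170$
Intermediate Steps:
$p{\left(H \right)} = 0$ ($p{\left(H \right)} = 5 - 5 = 0$)
$N{\left(X \right)} = -30$ ($N{\left(X \right)} = 6 \left(-1 - 4\right) = 6 \left(-5\right) = -30$)
$N{\left(p{\left(6 \right)} \right)} \left(-10439\right) = \left(-30\right) \left(-10439\right) = 313170$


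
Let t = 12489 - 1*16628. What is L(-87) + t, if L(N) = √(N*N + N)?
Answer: -4139 + √7482 ≈ -4052.5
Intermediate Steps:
t = -4139 (t = 12489 - 16628 = -4139)
L(N) = √(N + N²) (L(N) = √(N² + N) = √(N + N²))
L(-87) + t = √(-87*(1 - 87)) - 4139 = √(-87*(-86)) - 4139 = √7482 - 4139 = -4139 + √7482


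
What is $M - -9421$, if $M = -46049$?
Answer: $-36628$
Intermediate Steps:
$M - -9421 = -46049 - -9421 = -46049 + 9421 = -36628$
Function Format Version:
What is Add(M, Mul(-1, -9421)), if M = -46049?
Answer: -36628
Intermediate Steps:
Add(M, Mul(-1, -9421)) = Add(-46049, Mul(-1, -9421)) = Add(-46049, 9421) = -36628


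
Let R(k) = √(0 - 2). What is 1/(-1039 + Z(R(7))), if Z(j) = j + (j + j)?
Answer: -1039/1079539 - 3*I*√2/1079539 ≈ -0.00096245 - 3.9301e-6*I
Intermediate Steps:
R(k) = I*√2 (R(k) = √(-2) = I*√2)
Z(j) = 3*j (Z(j) = j + 2*j = 3*j)
1/(-1039 + Z(R(7))) = 1/(-1039 + 3*(I*√2)) = 1/(-1039 + 3*I*√2)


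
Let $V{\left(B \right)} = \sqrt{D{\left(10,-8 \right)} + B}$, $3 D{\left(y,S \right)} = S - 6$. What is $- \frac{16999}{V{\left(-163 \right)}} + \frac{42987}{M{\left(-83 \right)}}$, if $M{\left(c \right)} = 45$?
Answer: $\frac{14329}{15} + \frac{16999 i \sqrt{1509}}{503} \approx 955.27 + 1312.8 i$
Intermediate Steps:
$D{\left(y,S \right)} = -2 + \frac{S}{3}$ ($D{\left(y,S \right)} = \frac{S - 6}{3} = \frac{-6 + S}{3} = -2 + \frac{S}{3}$)
$V{\left(B \right)} = \sqrt{- \frac{14}{3} + B}$ ($V{\left(B \right)} = \sqrt{\left(-2 + \frac{1}{3} \left(-8\right)\right) + B} = \sqrt{\left(-2 - \frac{8}{3}\right) + B} = \sqrt{- \frac{14}{3} + B}$)
$- \frac{16999}{V{\left(-163 \right)}} + \frac{42987}{M{\left(-83 \right)}} = - \frac{16999}{\frac{1}{3} \sqrt{-42 + 9 \left(-163\right)}} + \frac{42987}{45} = - \frac{16999}{\frac{1}{3} \sqrt{-42 - 1467}} + 42987 \cdot \frac{1}{45} = - \frac{16999}{\frac{1}{3} \sqrt{-1509}} + \frac{14329}{15} = - \frac{16999}{\frac{1}{3} i \sqrt{1509}} + \frac{14329}{15} = - 16999 \left(- \frac{i \sqrt{1509}}{503}\right) + \frac{14329}{15} = \frac{16999 i \sqrt{1509}}{503} + \frac{14329}{15} = \frac{14329}{15} + \frac{16999 i \sqrt{1509}}{503}$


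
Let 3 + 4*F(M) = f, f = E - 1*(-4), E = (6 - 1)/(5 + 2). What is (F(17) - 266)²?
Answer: 3455881/49 ≈ 70528.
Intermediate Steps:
E = 5/7 ≈ 0.71429
f = 33/7 (f = 5/7 - 1*(-4) = 5/7 + 4 = 33/7 ≈ 4.7143)
F(M) = 3/7 (F(M) = -¾ + (¼)*(33/7) = -¾ + 33/28 = 3/7)
(F(17) - 266)² = (3/7 - 266)² = (-1859/7)² = 3455881/49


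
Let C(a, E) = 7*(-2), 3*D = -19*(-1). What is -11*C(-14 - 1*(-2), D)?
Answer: 154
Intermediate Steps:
D = 19/3 (D = (-19*(-1))/3 = (⅓)*19 = 19/3 ≈ 6.3333)
C(a, E) = -14
-11*C(-14 - 1*(-2), D) = -11*(-14) = 154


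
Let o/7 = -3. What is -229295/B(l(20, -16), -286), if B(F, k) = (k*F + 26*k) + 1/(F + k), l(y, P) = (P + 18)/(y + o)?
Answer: 66036960/1976833 ≈ 33.405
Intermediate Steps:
o = -21 (o = 7*(-3) = -21)
l(y, P) = (18 + P)/(-21 + y) (l(y, P) = (P + 18)/(y - 21) = (18 + P)/(-21 + y))
B(F, k) = 1/(F + k) + 26*k + F*k (B(F, k) = (F*k + 26*k) + 1/(F + k) = (26*k + F*k) + 1/(F + k) = 1/(F + k) + 26*k + F*k)
-229295/B(l(20, -16), -286) = -229295*((18 - 16)/(-21 + 20) - 286)/(1 + 26*(-286)² + ((18 - 16)/(-21 + 20))*(-286)² - 286*(18 - 16)²/(-21 + 20)² + 26*((18 - 16)/(-21 + 20))*(-286)) = -229295*(2/(-1) - 286)/(1 + 26*81796 + (2/(-1))*81796 - 286*(2/(-1))² + 26*(2/(-1))*(-286)) = -229295*(-1*2 - 286)/(1 + 2126696 - 1*2*81796 - 286*(-1*2)² + 26*(-1*2)*(-286)) = -229295*(-2 - 286)/(1 + 2126696 - 2*81796 - 286*(-2)² + 26*(-2)*(-286)) = -229295*(-288/(1 + 2126696 - 163592 - 286*4 + 14872)) = -229295*(-288/(1 + 2126696 - 163592 - 1144 + 14872)) = -229295/((-1/288*1976833)) = -229295/(-1976833/288) = -229295*(-288/1976833) = 66036960/1976833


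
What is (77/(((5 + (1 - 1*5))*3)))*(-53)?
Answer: -4081/3 ≈ -1360.3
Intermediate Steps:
(77/(((5 + (1 - 1*5))*3)))*(-53) = (77/(((5 + (1 - 5))*3)))*(-53) = (77/(((5 - 4)*3)))*(-53) = (77/((1*3)))*(-53) = (77/3)*(-53) = -4081/3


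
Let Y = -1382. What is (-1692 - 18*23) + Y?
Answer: -3488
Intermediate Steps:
(-1692 - 18*23) + Y = (-1692 - 18*23) - 1382 = (-1692 - 414) - 1382 = -2106 - 1382 = -3488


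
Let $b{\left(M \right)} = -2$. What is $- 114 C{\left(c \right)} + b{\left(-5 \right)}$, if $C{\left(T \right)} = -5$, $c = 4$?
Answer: $568$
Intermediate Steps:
$- 114 C{\left(c \right)} + b{\left(-5 \right)} = \left(-114\right) \left(-5\right) - 2 = 570 - 2 = 568$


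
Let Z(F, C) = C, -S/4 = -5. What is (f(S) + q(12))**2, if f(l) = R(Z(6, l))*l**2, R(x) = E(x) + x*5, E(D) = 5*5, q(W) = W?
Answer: 2501200144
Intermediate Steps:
S = 20 (S = -4*(-5) = 20)
E(D) = 25
R(x) = 25 + 5*x (R(x) = 25 + x*5 = 25 + 5*x)
f(l) = l**2*(25 + 5*l) (f(l) = (25 + 5*l)*l**2 = l**2*(25 + 5*l))
(f(S) + q(12))**2 = (5*20**2*(5 + 20) + 12)**2 = (5*400*25 + 12)**2 = (50000 + 12)**2 = 50012**2 = 2501200144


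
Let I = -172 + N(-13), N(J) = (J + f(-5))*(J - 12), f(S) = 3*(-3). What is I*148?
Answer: 55944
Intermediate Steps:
f(S) = -9
N(J) = (-12 + J)*(-9 + J) (N(J) = (J - 9)*(J - 12) = (-9 + J)*(-12 + J) = (-12 + J)*(-9 + J))
I = 378 (I = -172 + (108 + (-13)² - 21*(-13)) = -172 + (108 + 169 + 273) = -172 + 550 = 378)
I*148 = 378*148 = 55944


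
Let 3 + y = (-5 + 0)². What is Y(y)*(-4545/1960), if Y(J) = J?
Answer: -9999/196 ≈ -51.015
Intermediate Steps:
y = 22 (y = -3 + (-5 + 0)² = -3 + (-5)² = -3 + 25 = 22)
Y(y)*(-4545/1960) = 22*(-4545/1960) = 22*(-4545*1/1960) = 22*(-909/392) = -9999/196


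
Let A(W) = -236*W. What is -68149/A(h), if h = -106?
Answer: -68149/25016 ≈ -2.7242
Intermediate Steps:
-68149/A(h) = -68149/((-236*(-106))) = -68149/25016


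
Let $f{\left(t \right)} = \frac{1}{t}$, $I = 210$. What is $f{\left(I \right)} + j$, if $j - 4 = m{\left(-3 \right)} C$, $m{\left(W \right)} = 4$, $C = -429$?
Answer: $- \frac{359519}{210} \approx -1712.0$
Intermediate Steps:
$j = -1712$ ($j = 4 + 4 \left(-429\right) = 4 - 1716 = -1712$)
$f{\left(I \right)} + j = \frac{1}{210} - 1712 = - \frac{359519}{210}$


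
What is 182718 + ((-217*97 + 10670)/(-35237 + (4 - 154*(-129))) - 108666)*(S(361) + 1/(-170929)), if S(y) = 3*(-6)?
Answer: 5617635948852163/2626665943 ≈ 2.1387e+6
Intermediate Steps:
S(y) = -18
182718 + ((-217*97 + 10670)/(-35237 + (4 - 154*(-129))) - 108666)*(S(361) + 1/(-170929)) = 182718 + ((-217*97 + 10670)/(-35237 + (4 - 154*(-129))) - 108666)*(-18 + 1/(-170929)) = 182718 + ((-21049 + 10670)/(-35237 + (4 + 19866)) - 108666)*(-18 - 1/170929) = 182718 + (-10379/(-35237 + 19870) - 108666)*(-3076723/170929) = 182718 + (-10379/(-15367) - 108666)*(-3076723/170929) = 182718 + (-10379*(-1/15367) - 108666)*(-3076723/170929) = 182718 + (10379/15367 - 108666)*(-3076723/170929) = 182718 - 1669860043/15367*(-3076723/170929) = 182718 + 5137696801079089/2626665943 = 5617635948852163/2626665943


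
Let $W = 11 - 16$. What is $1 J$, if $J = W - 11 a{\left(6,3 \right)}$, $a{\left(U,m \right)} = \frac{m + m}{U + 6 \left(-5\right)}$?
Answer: $- \frac{9}{4} \approx -2.25$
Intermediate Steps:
$a{\left(U,m \right)} = \frac{2 m}{-30 + U}$ ($a{\left(U,m \right)} = \frac{2 m}{U - 30} = \frac{2 m}{-30 + U}$)
$W = -5$
$J = - \frac{9}{4}$ ($J = -5 - 11 \cdot 2 \cdot 3 \frac{1}{-30 + 6} = -5 - 11 \cdot 2 \cdot 3 \frac{1}{-24} = -5 - 11 \cdot 2 \cdot 3 \left(- \frac{1}{24}\right) = -5 - - \frac{11}{4} = -5 + \frac{11}{4} = - \frac{9}{4} \approx -2.25$)
$1 J = 1 \left(- \frac{9}{4}\right) = - \frac{9}{4}$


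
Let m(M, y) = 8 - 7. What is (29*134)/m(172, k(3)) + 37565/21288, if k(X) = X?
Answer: 82762733/21288 ≈ 3887.8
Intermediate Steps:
m(M, y) = 1
(29*134)/m(172, k(3)) + 37565/21288 = (29*134)/1 + 37565/21288 = 3886*1 + 37565*(1/21288) = 3886 + 37565/21288 = 82762733/21288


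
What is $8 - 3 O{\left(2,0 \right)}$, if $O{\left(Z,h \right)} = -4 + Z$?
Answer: $14$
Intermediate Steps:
$8 - 3 O{\left(2,0 \right)} = 8 - 3 \left(-4 + 2\right) = 8 - -6 = 8 + 6 = 14$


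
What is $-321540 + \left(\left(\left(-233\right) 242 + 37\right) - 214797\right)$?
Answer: $-592686$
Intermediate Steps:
$-321540 + \left(\left(\left(-233\right) 242 + 37\right) - 214797\right) = -321540 + \left(\left(-56386 + 37\right) - 214797\right) = -321540 - 271146 = -592686$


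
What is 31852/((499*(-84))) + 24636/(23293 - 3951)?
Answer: 52070149/101342409 ≈ 0.51380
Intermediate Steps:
31852/((499*(-84))) + 24636/(23293 - 3951) = 31852/(-41916) + 24636/19342 = 31852*(-1/41916) + 24636*(1/19342) = -7963/10479 + 12318/9671 = 52070149/101342409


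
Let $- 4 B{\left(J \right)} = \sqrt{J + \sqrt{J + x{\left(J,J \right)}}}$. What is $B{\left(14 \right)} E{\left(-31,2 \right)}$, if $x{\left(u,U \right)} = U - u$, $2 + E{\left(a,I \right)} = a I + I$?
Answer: $\frac{31 \sqrt{14 + \sqrt{14}}}{2} \approx 65.287$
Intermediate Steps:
$E{\left(a,I \right)} = -2 + I + I a$ ($E{\left(a,I \right)} = -2 + \left(a I + I\right) = -2 + \left(I a + I\right) = -2 + \left(I + I a\right) = -2 + I + I a$)
$B{\left(J \right)} = - \frac{\sqrt{J + \sqrt{J}}}{4}$ ($B{\left(J \right)} = - \frac{\sqrt{J + \sqrt{J + \left(J - J\right)}}}{4} = - \frac{\sqrt{J + \sqrt{J + 0}}}{4} = - \frac{\sqrt{J + \sqrt{J}}}{4}$)
$B{\left(14 \right)} E{\left(-31,2 \right)} = - \frac{\sqrt{14 + \sqrt{14}}}{4} \left(-2 + 2 + 2 \left(-31\right)\right) = - \frac{\sqrt{14 + \sqrt{14}}}{4} \left(-2 + 2 - 62\right) = - \frac{\sqrt{14 + \sqrt{14}}}{4} \left(-62\right) = \frac{31 \sqrt{14 + \sqrt{14}}}{2}$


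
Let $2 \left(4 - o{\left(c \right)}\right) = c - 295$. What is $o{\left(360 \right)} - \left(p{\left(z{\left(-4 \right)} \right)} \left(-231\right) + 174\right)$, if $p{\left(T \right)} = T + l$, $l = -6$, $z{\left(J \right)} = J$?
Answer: $- \frac{5025}{2} \approx -2512.5$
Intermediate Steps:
$o{\left(c \right)} = \frac{303}{2} - \frac{c}{2}$ ($o{\left(c \right)} = 4 - \frac{c - 295}{2} = 4 - \frac{-295 + c}{2} = 4 - \left(- \frac{295}{2} + \frac{c}{2}\right) = \frac{303}{2} - \frac{c}{2}$)
$p{\left(T \right)} = -6 + T$ ($p{\left(T \right)} = T - 6 = -6 + T$)
$o{\left(360 \right)} - \left(p{\left(z{\left(-4 \right)} \right)} \left(-231\right) + 174\right) = \left(\frac{303}{2} - 180\right) - \left(\left(-6 - 4\right) \left(-231\right) + 174\right) = \left(\frac{303}{2} - 180\right) - \left(\left(-10\right) \left(-231\right) + 174\right) = - \frac{57}{2} - \left(2310 + 174\right) = - \frac{57}{2} - 2484 = - \frac{5025}{2}$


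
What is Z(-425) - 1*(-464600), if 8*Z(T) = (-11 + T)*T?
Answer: 975525/2 ≈ 4.8776e+5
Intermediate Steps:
Z(T) = T*(-11 + T)/8 (Z(T) = ((-11 + T)*T)/8 = (T*(-11 + T))/8 = T*(-11 + T)/8)
Z(-425) - 1*(-464600) = (⅛)*(-425)*(-11 - 425) - 1*(-464600) = (⅛)*(-425)*(-436) + 464600 = 46325/2 + 464600 = 975525/2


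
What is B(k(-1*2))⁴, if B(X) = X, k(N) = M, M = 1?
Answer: 1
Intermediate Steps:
k(N) = 1
B(k(-1*2))⁴ = 1⁴ = 1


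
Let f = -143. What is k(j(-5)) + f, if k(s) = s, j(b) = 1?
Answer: -142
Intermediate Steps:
k(j(-5)) + f = 1 - 143 = -142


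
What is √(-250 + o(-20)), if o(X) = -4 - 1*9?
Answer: I*√263 ≈ 16.217*I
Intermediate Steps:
o(X) = -13 (o(X) = -4 - 9 = -13)
√(-250 + o(-20)) = √(-250 - 13) = √(-263) = I*√263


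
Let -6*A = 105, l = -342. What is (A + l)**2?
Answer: 516961/4 ≈ 1.2924e+5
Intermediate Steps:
A = -35/2 (A = -1/6*105 = -35/2 ≈ -17.500)
(A + l)**2 = (-35/2 - 342)**2 = (-719/2)**2 = 516961/4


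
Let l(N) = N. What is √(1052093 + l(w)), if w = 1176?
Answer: √1053269 ≈ 1026.3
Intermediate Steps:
√(1052093 + l(w)) = √(1052093 + 1176) = √1053269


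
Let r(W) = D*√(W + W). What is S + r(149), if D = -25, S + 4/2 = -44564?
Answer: -44566 - 25*√298 ≈ -44998.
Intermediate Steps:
S = -44566 (S = -2 - 44564 = -44566)
r(W) = -25*√2*√W (r(W) = -25*√(W + W) = -25*√2*√W)
S + r(149) = -44566 - 25*√2*√149 = -44566 - 25*√298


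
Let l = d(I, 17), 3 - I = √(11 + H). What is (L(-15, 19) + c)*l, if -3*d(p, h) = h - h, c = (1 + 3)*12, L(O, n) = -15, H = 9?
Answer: 0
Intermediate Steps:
I = 3 - 2*√5 (I = 3 - √(11 + 9) = 3 - √20 = 3 - 2*√5 ≈ -1.4721)
c = 48 (c = 4*12 = 48)
d(p, h) = 0 (d(p, h) = -(h - h)/3 = -⅓*0 = 0)
l = 0
(L(-15, 19) + c)*l = (-15 + 48)*0 = 33*0 = 0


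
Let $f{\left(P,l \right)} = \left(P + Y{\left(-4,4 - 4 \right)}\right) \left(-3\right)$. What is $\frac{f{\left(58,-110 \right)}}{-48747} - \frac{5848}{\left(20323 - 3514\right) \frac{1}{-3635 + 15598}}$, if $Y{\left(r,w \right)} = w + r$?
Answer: $- \frac{1136773022690}{273129441} \approx -4162.0$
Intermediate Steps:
$Y{\left(r,w \right)} = r + w$
$f{\left(P,l \right)} = 12 - 3 P$ ($f{\left(P,l \right)} = \left(P + \left(-4 + \left(4 - 4\right)\right)\right) \left(-3\right) = \left(P + \left(-4 + 0\right)\right) \left(-3\right) = \left(P - 4\right) \left(-3\right) = \left(-4 + P\right) \left(-3\right) = 12 - 3 P$)
$\frac{f{\left(58,-110 \right)}}{-48747} - \frac{5848}{\left(20323 - 3514\right) \frac{1}{-3635 + 15598}} = \frac{12 - 174}{-48747} - \frac{5848}{\left(20323 - 3514\right) \frac{1}{-3635 + 15598}} = \left(12 - 174\right) \left(- \frac{1}{48747}\right) - \frac{5848}{16809 \cdot \frac{1}{11963}} = \left(-162\right) \left(- \frac{1}{48747}\right) - \frac{5848}{16809 \cdot \frac{1}{11963}} = \frac{54}{16249} - \frac{5848}{\frac{16809}{11963}} = \frac{54}{16249} - \frac{69959624}{16809} = - \frac{1136773022690}{273129441}$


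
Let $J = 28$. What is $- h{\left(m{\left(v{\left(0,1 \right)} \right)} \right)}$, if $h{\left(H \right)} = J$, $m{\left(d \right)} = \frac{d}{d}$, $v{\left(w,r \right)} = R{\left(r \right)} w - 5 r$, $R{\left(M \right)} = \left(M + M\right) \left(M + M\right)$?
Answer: $-28$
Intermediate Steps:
$R{\left(M \right)} = 4 M^{2}$ ($R{\left(M \right)} = 2 M 2 M = 4 M^{2}$)
$v{\left(w,r \right)} = - 5 r + 4 w r^{2}$ ($v{\left(w,r \right)} = 4 r^{2} w - 5 r = 4 w r^{2} - 5 r = - 5 r + 4 w r^{2}$)
$m{\left(d \right)} = 1$
$h{\left(H \right)} = 28$
$- h{\left(m{\left(v{\left(0,1 \right)} \right)} \right)} = \left(-1\right) 28 = -28$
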